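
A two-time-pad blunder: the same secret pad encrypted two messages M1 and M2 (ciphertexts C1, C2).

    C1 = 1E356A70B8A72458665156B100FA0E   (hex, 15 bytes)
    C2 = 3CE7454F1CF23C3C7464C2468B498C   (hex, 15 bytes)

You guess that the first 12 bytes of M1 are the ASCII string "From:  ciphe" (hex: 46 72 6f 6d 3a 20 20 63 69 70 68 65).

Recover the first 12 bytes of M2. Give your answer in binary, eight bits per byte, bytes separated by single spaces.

First, C1 ⊕ C2 = (M1 ⊕ K) ⊕ (M2 ⊕ K) = M1 ⊕ M2, so the key drops out. Then M2 = (M1 ⊕ M2) ⊕ M1 over the first 12 bytes.
byte 0: (1e ⊕ 3c) ⊕ 46 = 22 ⊕ 46 = 64
byte 1: (35 ⊕ e7) ⊕ 72 = d2 ⊕ 72 = a0
byte 2: (6a ⊕ 45) ⊕ 6f = 2f ⊕ 6f = 40
byte 3: (70 ⊕ 4f) ⊕ 6d = 3f ⊕ 6d = 52
byte 4: (b8 ⊕ 1c) ⊕ 3a = a4 ⊕ 3a = 9e
byte 5: (a7 ⊕ f2) ⊕ 20 = 55 ⊕ 20 = 75
byte 6: (24 ⊕ 3c) ⊕ 20 = 18 ⊕ 20 = 38
byte 7: (58 ⊕ 3c) ⊕ 63 = 64 ⊕ 63 = 07
byte 8: (66 ⊕ 74) ⊕ 69 = 12 ⊕ 69 = 7b
byte 9: (51 ⊕ 64) ⊕ 70 = 35 ⊕ 70 = 45
byte 10: (56 ⊕ c2) ⊕ 68 = 94 ⊕ 68 = fc
byte 11: (b1 ⊕ 46) ⊕ 65 = f7 ⊕ 65 = 92

01100100 10100000 01000000 01010010 10011110 01110101 00111000 00000111 01111011 01000101 11111100 10010010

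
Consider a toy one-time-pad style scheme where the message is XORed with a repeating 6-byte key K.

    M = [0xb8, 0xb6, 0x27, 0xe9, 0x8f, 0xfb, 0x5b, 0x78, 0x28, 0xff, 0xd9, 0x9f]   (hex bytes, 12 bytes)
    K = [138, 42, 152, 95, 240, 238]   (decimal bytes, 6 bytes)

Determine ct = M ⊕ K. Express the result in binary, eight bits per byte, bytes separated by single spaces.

00110010 10011100 10111111 10110110 01111111 00010101 11010001 01010010 10110000 10100000 00101001 01110001

The 6-byte key repeats, so the effective keystream is 8a 2a 98 5f f0 ee 8a 2a 98 5f f0 ee.
byte 0: 10111000 ^ 10001010 = 00110010
byte 1: 10110110 ^ 00101010 = 10011100
byte 2: 00100111 ^ 10011000 = 10111111
byte 3: 11101001 ^ 01011111 = 10110110
byte 4: 10001111 ^ 11110000 = 01111111
byte 5: 11111011 ^ 11101110 = 00010101
byte 6: 01011011 ^ 10001010 = 11010001
byte 7: 01111000 ^ 00101010 = 01010010
byte 8: 00101000 ^ 10011000 = 10110000
byte 9: 11111111 ^ 01011111 = 10100000
byte 10: 11011001 ^ 11110000 = 00101001
byte 11: 10011111 ^ 11101110 = 01110001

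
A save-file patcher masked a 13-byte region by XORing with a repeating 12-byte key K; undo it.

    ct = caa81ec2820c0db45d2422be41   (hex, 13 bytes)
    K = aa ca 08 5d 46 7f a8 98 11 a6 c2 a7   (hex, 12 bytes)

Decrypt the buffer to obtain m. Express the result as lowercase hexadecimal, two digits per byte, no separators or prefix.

6062169fc473a52c4c82e019eb

The 12-byte key repeats, so the effective keystream is aa ca 08 5d 46 7f a8 98 11 a6 c2 a7 aa.
byte 0: 202 xor 170 =  96
byte 1: 168 xor 202 =  98
byte 2:  30 xor   8 =  22
byte 3: 194 xor  93 = 159
byte 4: 130 xor  70 = 196
byte 5:  12 xor 127 = 115
byte 6:  13 xor 168 = 165
byte 7: 180 xor 152 =  44
byte 8:  93 xor  17 =  76
byte 9:  36 xor 166 = 130
byte 10:  34 xor 194 = 224
byte 11: 190 xor 167 =  25
byte 12:  65 xor 170 = 235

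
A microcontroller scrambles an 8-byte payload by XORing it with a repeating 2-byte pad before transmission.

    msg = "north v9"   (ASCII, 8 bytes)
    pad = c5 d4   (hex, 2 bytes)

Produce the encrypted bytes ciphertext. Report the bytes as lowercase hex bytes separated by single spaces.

The 2-byte key repeats, so the effective keystream is c5 d4 c5 d4 c5 d4 c5 d4.
byte 0: 01101110 XOR 11000101 = 10101011
byte 1: 01101111 XOR 11010100 = 10111011
byte 2: 01110010 XOR 11000101 = 10110111
byte 3: 01110100 XOR 11010100 = 10100000
byte 4: 01101000 XOR 11000101 = 10101101
byte 5: 00100000 XOR 11010100 = 11110100
byte 6: 01110110 XOR 11000101 = 10110011
byte 7: 00111001 XOR 11010100 = 11101101

ab bb b7 a0 ad f4 b3 ed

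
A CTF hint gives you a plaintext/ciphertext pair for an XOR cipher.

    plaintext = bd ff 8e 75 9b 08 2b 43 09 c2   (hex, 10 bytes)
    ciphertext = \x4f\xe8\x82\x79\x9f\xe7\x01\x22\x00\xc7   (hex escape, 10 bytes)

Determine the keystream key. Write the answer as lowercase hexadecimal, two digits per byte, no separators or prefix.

f2170c0c04ef2a610905

Since ciphertext = plaintext ⊕ key, XORing both sides with plaintext gives key = plaintext ⊕ ciphertext.
bd ⊕ 4f = f2
ff ⊕ e8 = 17
8e ⊕ 82 = 0c
75 ⊕ 79 = 0c
9b ⊕ 9f = 04
08 ⊕ e7 = ef
2b ⊕ 01 = 2a
43 ⊕ 22 = 61
09 ⊕ 00 = 09
c2 ⊕ c7 = 05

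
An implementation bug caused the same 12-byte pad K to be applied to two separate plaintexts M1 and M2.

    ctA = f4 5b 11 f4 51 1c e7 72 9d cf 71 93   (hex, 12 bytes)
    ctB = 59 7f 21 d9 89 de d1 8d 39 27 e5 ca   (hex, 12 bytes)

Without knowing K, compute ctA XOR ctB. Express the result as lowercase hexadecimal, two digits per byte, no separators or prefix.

ctA ⊕ ctB = (M1 ⊕ K) ⊕ (M2 ⊕ K) = M1 ⊕ M2 — the shared key cancels under XOR.
244 ^  89 = 173
 91 ^ 127 =  36
 17 ^  33 =  48
244 ^ 217 =  45
 81 ^ 137 = 216
 28 ^ 222 = 194
231 ^ 209 =  54
114 ^ 141 = 255
157 ^  57 = 164
207 ^  39 = 232
113 ^ 229 = 148
147 ^ 202 =  89

ad24302dd8c236ffa4e89459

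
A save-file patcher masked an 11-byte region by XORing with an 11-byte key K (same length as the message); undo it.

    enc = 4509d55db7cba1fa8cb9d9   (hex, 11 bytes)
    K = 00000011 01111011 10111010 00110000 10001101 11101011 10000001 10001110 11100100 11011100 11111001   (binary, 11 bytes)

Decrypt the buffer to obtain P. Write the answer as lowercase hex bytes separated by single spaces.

byte 0: 01000101 XOR 00000011 = 01000110
byte 1: 00001001 XOR 01111011 = 01110010
byte 2: 11010101 XOR 10111010 = 01101111
byte 3: 01011101 XOR 00110000 = 01101101
byte 4: 10110111 XOR 10001101 = 00111010
byte 5: 11001011 XOR 11101011 = 00100000
byte 6: 10100001 XOR 10000001 = 00100000
byte 7: 11111010 XOR 10001110 = 01110100
byte 8: 10001100 XOR 11100100 = 01101000
byte 9: 10111001 XOR 11011100 = 01100101
byte 10: 11011001 XOR 11111001 = 00100000

46 72 6f 6d 3a 20 20 74 68 65 20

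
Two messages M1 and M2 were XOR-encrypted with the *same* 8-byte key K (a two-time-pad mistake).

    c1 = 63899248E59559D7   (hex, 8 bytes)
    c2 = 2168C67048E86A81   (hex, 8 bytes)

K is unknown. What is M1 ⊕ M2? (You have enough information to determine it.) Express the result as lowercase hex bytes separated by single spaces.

42 e1 54 38 ad 7d 33 56

c1 ⊕ c2 = (M1 ⊕ K) ⊕ (M2 ⊕ K) = M1 ⊕ M2 — the shared key cancels under XOR.
byte 0: 01100011 ^ 00100001 = 01000010
byte 1: 10001001 ^ 01101000 = 11100001
byte 2: 10010010 ^ 11000110 = 01010100
byte 3: 01001000 ^ 01110000 = 00111000
byte 4: 11100101 ^ 01001000 = 10101101
byte 5: 10010101 ^ 11101000 = 01111101
byte 6: 01011001 ^ 01101010 = 00110011
byte 7: 11010111 ^ 10000001 = 01010110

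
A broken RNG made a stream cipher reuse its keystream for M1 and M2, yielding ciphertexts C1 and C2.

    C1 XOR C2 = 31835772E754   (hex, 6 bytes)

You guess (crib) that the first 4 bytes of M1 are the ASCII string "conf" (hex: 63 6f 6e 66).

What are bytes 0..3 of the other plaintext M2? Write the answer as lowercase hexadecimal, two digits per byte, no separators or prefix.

52ec3914

Since C1 ⊕ C2 = M1 ⊕ M2, XORing with the guessed M1 bytes yields the corresponding M2 bytes: M2 = (C1 ⊕ C2) ⊕ M1.
31 ^ 63 = 52
83 ^ 6f = ec
57 ^ 6e = 39
72 ^ 66 = 14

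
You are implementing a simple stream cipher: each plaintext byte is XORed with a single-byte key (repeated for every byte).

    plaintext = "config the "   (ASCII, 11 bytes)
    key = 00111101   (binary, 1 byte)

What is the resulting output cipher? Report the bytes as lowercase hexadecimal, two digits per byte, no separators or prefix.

The 1-byte key repeats, so the effective keystream is 3d 3d 3d 3d 3d 3d 3d 3d 3d 3d 3d.
byte 0:  99 ⊕  61 =  94
byte 1: 111 ⊕  61 =  82
byte 2: 110 ⊕  61 =  83
byte 3: 102 ⊕  61 =  91
byte 4: 105 ⊕  61 =  84
byte 5: 103 ⊕  61 =  90
byte 6:  32 ⊕  61 =  29
byte 7: 116 ⊕  61 =  73
byte 8: 104 ⊕  61 =  85
byte 9: 101 ⊕  61 =  88
byte 10:  32 ⊕  61 =  29

5e52535b545a1d4955581d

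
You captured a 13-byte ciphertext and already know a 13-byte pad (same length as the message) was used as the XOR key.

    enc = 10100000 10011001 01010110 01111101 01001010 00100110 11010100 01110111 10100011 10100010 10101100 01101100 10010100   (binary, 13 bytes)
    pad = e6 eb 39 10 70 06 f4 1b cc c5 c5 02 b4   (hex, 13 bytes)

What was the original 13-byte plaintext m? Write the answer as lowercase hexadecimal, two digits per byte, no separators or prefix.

46726f6d3a20206c6f67696e20

byte 0: a0 ^ e6 = 46
byte 1: 99 ^ eb = 72
byte 2: 56 ^ 39 = 6f
byte 3: 7d ^ 10 = 6d
byte 4: 4a ^ 70 = 3a
byte 5: 26 ^ 06 = 20
byte 6: d4 ^ f4 = 20
byte 7: 77 ^ 1b = 6c
byte 8: a3 ^ cc = 6f
byte 9: a2 ^ c5 = 67
byte 10: ac ^ c5 = 69
byte 11: 6c ^ 02 = 6e
byte 12: 94 ^ b4 = 20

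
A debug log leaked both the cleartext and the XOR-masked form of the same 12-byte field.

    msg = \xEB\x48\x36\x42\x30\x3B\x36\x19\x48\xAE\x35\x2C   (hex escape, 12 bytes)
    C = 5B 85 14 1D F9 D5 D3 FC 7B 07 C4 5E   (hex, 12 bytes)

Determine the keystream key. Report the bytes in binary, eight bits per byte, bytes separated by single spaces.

10110000 11001101 00100010 01011111 11001001 11101110 11100101 11100101 00110011 10101001 11110001 01110010

Since C = msg ⊕ key, XORing both sides with msg gives key = msg ⊕ C.
byte 0: eb ^ 5b = b0
byte 1: 48 ^ 85 = cd
byte 2: 36 ^ 14 = 22
byte 3: 42 ^ 1d = 5f
byte 4: 30 ^ f9 = c9
byte 5: 3b ^ d5 = ee
byte 6: 36 ^ d3 = e5
byte 7: 19 ^ fc = e5
byte 8: 48 ^ 7b = 33
byte 9: ae ^ 07 = a9
byte 10: 35 ^ c4 = f1
byte 11: 2c ^ 5e = 72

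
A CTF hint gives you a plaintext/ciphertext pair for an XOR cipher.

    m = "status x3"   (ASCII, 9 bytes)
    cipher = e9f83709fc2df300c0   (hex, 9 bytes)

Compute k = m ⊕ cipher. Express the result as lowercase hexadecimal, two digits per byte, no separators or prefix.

9a8c567d895ed378f3

Since cipher = m ⊕ k, XORing both sides with m gives k = m ⊕ cipher.
73 ^ e9 = 9a
74 ^ f8 = 8c
61 ^ 37 = 56
74 ^ 09 = 7d
75 ^ fc = 89
73 ^ 2d = 5e
20 ^ f3 = d3
78 ^ 00 = 78
33 ^ c0 = f3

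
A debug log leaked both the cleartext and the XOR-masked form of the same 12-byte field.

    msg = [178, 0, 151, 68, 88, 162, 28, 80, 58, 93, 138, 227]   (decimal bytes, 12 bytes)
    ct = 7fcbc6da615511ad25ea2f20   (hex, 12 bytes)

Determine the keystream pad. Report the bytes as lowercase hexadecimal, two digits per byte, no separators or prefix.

Since ct = msg ⊕ pad, XORing both sides with msg gives pad = msg ⊕ ct.
byte 0: 10110010 ⊕ 01111111 = 11001101
byte 1: 00000000 ⊕ 11001011 = 11001011
byte 2: 10010111 ⊕ 11000110 = 01010001
byte 3: 01000100 ⊕ 11011010 = 10011110
byte 4: 01011000 ⊕ 01100001 = 00111001
byte 5: 10100010 ⊕ 01010101 = 11110111
byte 6: 00011100 ⊕ 00010001 = 00001101
byte 7: 01010000 ⊕ 10101101 = 11111101
byte 8: 00111010 ⊕ 00100101 = 00011111
byte 9: 01011101 ⊕ 11101010 = 10110111
byte 10: 10001010 ⊕ 00101111 = 10100101
byte 11: 11100011 ⊕ 00100000 = 11000011

cdcb519e39f70dfd1fb7a5c3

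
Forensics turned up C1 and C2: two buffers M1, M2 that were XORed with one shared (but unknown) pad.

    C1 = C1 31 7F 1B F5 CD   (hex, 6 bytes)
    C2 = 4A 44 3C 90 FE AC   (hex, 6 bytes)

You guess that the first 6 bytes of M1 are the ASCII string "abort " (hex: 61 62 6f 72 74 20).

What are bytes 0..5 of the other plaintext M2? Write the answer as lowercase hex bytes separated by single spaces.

ea 17 2c f9 7f 41

First, C1 ⊕ C2 = (M1 ⊕ K) ⊕ (M2 ⊕ K) = M1 ⊕ M2, so the key drops out. Then M2 = (M1 ⊕ M2) ⊕ M1 over the first 6 bytes.
byte 0: (c1 ⊕ 4a) ⊕ 61 = 8b ⊕ 61 = ea
byte 1: (31 ⊕ 44) ⊕ 62 = 75 ⊕ 62 = 17
byte 2: (7f ⊕ 3c) ⊕ 6f = 43 ⊕ 6f = 2c
byte 3: (1b ⊕ 90) ⊕ 72 = 8b ⊕ 72 = f9
byte 4: (f5 ⊕ fe) ⊕ 74 = 0b ⊕ 74 = 7f
byte 5: (cd ⊕ ac) ⊕ 20 = 61 ⊕ 20 = 41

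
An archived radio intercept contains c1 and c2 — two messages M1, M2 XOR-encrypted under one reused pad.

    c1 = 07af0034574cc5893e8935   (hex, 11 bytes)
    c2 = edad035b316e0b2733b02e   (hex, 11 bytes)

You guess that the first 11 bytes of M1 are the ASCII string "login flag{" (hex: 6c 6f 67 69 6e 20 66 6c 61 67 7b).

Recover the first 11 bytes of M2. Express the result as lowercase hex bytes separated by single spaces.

First, c1 ⊕ c2 = (M1 ⊕ K) ⊕ (M2 ⊕ K) = M1 ⊕ M2, so the key drops out. Then M2 = (M1 ⊕ M2) ⊕ M1 over the first 11 bytes.
byte 0: (07 xor ed) xor 6c = ea xor 6c = 86
byte 1: (af xor ad) xor 6f = 02 xor 6f = 6d
byte 2: (00 xor 03) xor 67 = 03 xor 67 = 64
byte 3: (34 xor 5b) xor 69 = 6f xor 69 = 06
byte 4: (57 xor 31) xor 6e = 66 xor 6e = 08
byte 5: (4c xor 6e) xor 20 = 22 xor 20 = 02
byte 6: (c5 xor 0b) xor 66 = ce xor 66 = a8
byte 7: (89 xor 27) xor 6c = ae xor 6c = c2
byte 8: (3e xor 33) xor 61 = 0d xor 61 = 6c
byte 9: (89 xor b0) xor 67 = 39 xor 67 = 5e
byte 10: (35 xor 2e) xor 7b = 1b xor 7b = 60

86 6d 64 06 08 02 a8 c2 6c 5e 60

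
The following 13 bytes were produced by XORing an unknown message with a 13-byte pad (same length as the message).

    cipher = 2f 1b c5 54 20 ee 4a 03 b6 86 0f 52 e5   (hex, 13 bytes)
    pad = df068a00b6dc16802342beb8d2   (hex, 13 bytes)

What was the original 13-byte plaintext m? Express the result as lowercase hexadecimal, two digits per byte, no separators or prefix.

XOR is its own inverse, so applying the key byte-wise gives the result directly.
2f XOR df = f0
1b XOR 06 = 1d
c5 XOR 8a = 4f
54 XOR 00 = 54
20 XOR b6 = 96
ee XOR dc = 32
4a XOR 16 = 5c
03 XOR 80 = 83
b6 XOR 23 = 95
86 XOR 42 = c4
0f XOR be = b1
52 XOR b8 = ea
e5 XOR d2 = 37

f01d4f5496325c8395c4b1ea37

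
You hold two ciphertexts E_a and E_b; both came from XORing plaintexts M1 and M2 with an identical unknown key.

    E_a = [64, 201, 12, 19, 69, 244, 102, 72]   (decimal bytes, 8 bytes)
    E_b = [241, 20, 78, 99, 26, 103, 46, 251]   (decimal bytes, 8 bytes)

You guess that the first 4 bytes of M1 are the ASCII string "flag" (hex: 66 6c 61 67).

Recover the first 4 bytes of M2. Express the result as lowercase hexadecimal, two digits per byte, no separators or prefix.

d7b12317

First, E_a ⊕ E_b = (M1 ⊕ K) ⊕ (M2 ⊕ K) = M1 ⊕ M2, so the key drops out. Then M2 = (M1 ⊕ M2) ⊕ M1 over the first 4 bytes.
byte 0: (40 XOR f1) XOR 66 = b1 XOR 66 = d7
byte 1: (c9 XOR 14) XOR 6c = dd XOR 6c = b1
byte 2: (0c XOR 4e) XOR 61 = 42 XOR 61 = 23
byte 3: (13 XOR 63) XOR 67 = 70 XOR 67 = 17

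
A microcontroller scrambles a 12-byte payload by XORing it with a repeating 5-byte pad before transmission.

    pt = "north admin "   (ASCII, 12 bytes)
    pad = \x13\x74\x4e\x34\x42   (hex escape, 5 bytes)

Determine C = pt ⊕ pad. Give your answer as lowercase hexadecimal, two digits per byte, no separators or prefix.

7d1b3c402a33152a592b7d54

The 5-byte key repeats, so the effective keystream is 13 74 4e 34 42 13 74 4e 34 42 13 74.
byte 0: 110 XOR  19 = 125
byte 1: 111 XOR 116 =  27
byte 2: 114 XOR  78 =  60
byte 3: 116 XOR  52 =  64
byte 4: 104 XOR  66 =  42
byte 5:  32 XOR  19 =  51
byte 6:  97 XOR 116 =  21
byte 7: 100 XOR  78 =  42
byte 8: 109 XOR  52 =  89
byte 9: 105 XOR  66 =  43
byte 10: 110 XOR  19 = 125
byte 11:  32 XOR 116 =  84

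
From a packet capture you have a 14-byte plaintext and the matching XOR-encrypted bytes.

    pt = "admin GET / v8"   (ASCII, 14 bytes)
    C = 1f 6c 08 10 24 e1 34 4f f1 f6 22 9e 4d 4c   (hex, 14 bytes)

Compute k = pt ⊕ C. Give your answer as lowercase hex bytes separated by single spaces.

7e 08 65 79 4a c1 73 0a a5 d6 0d be 3b 74

Since C = pt ⊕ k, XORing both sides with pt gives k = pt ⊕ C.
 97 ^  31 = 126
100 ^ 108 =   8
109 ^   8 = 101
105 ^  16 = 121
110 ^  36 =  74
 32 ^ 225 = 193
 71 ^  52 = 115
 69 ^  79 =  10
 84 ^ 241 = 165
 32 ^ 246 = 214
 47 ^  34 =  13
 32 ^ 158 = 190
118 ^  77 =  59
 56 ^  76 = 116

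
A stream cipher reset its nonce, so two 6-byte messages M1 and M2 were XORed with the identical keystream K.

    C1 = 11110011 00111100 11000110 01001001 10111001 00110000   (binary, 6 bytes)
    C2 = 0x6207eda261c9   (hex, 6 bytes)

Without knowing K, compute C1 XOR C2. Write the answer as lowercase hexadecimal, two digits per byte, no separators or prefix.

C1 ⊕ C2 = (M1 ⊕ K) ⊕ (M2 ⊕ K) = M1 ⊕ M2 — the shared key cancels under XOR.
byte 0: f3 XOR 62 = 91
byte 1: 3c XOR 07 = 3b
byte 2: c6 XOR ed = 2b
byte 3: 49 XOR a2 = eb
byte 4: b9 XOR 61 = d8
byte 5: 30 XOR c9 = f9

913b2bebd8f9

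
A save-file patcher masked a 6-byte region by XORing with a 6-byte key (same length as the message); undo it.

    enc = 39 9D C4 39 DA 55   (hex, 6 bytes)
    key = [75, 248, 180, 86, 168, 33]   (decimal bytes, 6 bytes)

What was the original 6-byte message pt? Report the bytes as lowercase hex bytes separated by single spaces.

72 65 70 6f 72 74

byte 0: 39 ⊕ 4b = 72
byte 1: 9d ⊕ f8 = 65
byte 2: c4 ⊕ b4 = 70
byte 3: 39 ⊕ 56 = 6f
byte 4: da ⊕ a8 = 72
byte 5: 55 ⊕ 21 = 74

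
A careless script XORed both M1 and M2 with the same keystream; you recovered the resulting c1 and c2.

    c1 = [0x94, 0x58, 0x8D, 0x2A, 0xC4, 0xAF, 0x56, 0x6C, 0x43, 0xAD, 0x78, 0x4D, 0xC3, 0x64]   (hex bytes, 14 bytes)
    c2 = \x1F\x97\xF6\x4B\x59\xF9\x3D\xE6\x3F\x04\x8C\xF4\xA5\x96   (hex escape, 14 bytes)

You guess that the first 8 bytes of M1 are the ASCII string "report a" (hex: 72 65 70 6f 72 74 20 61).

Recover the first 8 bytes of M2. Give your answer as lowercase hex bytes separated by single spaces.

First, c1 ⊕ c2 = (M1 ⊕ K) ⊕ (M2 ⊕ K) = M1 ⊕ M2, so the key drops out. Then M2 = (M1 ⊕ M2) ⊕ M1 over the first 8 bytes.
byte 0: (94 ^ 1f) ^ 72 = 8b ^ 72 = f9
byte 1: (58 ^ 97) ^ 65 = cf ^ 65 = aa
byte 2: (8d ^ f6) ^ 70 = 7b ^ 70 = 0b
byte 3: (2a ^ 4b) ^ 6f = 61 ^ 6f = 0e
byte 4: (c4 ^ 59) ^ 72 = 9d ^ 72 = ef
byte 5: (af ^ f9) ^ 74 = 56 ^ 74 = 22
byte 6: (56 ^ 3d) ^ 20 = 6b ^ 20 = 4b
byte 7: (6c ^ e6) ^ 61 = 8a ^ 61 = eb

f9 aa 0b 0e ef 22 4b eb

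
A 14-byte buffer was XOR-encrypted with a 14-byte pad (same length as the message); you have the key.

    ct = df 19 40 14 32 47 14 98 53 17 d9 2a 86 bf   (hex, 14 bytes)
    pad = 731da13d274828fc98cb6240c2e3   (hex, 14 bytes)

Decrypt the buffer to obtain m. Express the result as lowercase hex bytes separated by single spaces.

df ^ 73 = ac
19 ^ 1d = 04
40 ^ a1 = e1
14 ^ 3d = 29
32 ^ 27 = 15
47 ^ 48 = 0f
14 ^ 28 = 3c
98 ^ fc = 64
53 ^ 98 = cb
17 ^ cb = dc
d9 ^ 62 = bb
2a ^ 40 = 6a
86 ^ c2 = 44
bf ^ e3 = 5c

ac 04 e1 29 15 0f 3c 64 cb dc bb 6a 44 5c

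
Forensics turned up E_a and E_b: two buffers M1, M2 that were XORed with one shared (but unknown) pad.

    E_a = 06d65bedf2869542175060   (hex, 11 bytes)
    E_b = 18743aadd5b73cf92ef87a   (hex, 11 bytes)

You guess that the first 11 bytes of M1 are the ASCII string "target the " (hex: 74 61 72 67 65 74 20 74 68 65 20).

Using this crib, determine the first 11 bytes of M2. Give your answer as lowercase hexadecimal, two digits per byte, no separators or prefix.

6ac31327424589cf51cd3a

First, E_a ⊕ E_b = (M1 ⊕ K) ⊕ (M2 ⊕ K) = M1 ⊕ M2, so the key drops out. Then M2 = (M1 ⊕ M2) ⊕ M1 over the first 11 bytes.
byte 0: (06 xor 18) xor 74 = 1e xor 74 = 6a
byte 1: (d6 xor 74) xor 61 = a2 xor 61 = c3
byte 2: (5b xor 3a) xor 72 = 61 xor 72 = 13
byte 3: (ed xor ad) xor 67 = 40 xor 67 = 27
byte 4: (f2 xor d5) xor 65 = 27 xor 65 = 42
byte 5: (86 xor b7) xor 74 = 31 xor 74 = 45
byte 6: (95 xor 3c) xor 20 = a9 xor 20 = 89
byte 7: (42 xor f9) xor 74 = bb xor 74 = cf
byte 8: (17 xor 2e) xor 68 = 39 xor 68 = 51
byte 9: (50 xor f8) xor 65 = a8 xor 65 = cd
byte 10: (60 xor 7a) xor 20 = 1a xor 20 = 3a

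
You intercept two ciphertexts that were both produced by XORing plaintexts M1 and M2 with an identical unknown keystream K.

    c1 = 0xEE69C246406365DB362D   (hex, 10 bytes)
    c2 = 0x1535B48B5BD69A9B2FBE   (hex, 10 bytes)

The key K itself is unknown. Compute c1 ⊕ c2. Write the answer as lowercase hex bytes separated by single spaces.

c1 ⊕ c2 = (M1 ⊕ K) ⊕ (M2 ⊕ K) = M1 ⊕ M2 — the shared key cancels under XOR.
ee ^ 15 = fb
69 ^ 35 = 5c
c2 ^ b4 = 76
46 ^ 8b = cd
40 ^ 5b = 1b
63 ^ d6 = b5
65 ^ 9a = ff
db ^ 9b = 40
36 ^ 2f = 19
2d ^ be = 93

fb 5c 76 cd 1b b5 ff 40 19 93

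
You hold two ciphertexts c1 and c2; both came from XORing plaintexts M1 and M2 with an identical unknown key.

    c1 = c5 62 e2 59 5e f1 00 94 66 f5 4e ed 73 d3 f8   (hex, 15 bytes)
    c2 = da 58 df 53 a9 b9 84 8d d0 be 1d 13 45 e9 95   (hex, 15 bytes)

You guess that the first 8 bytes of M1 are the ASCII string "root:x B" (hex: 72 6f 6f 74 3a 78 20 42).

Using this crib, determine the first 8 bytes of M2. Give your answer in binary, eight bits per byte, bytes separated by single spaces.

First, c1 ⊕ c2 = (M1 ⊕ K) ⊕ (M2 ⊕ K) = M1 ⊕ M2, so the key drops out. Then M2 = (M1 ⊕ M2) ⊕ M1 over the first 8 bytes.
byte 0: (c5 XOR da) XOR 72 = 1f XOR 72 = 6d
byte 1: (62 XOR 58) XOR 6f = 3a XOR 6f = 55
byte 2: (e2 XOR df) XOR 6f = 3d XOR 6f = 52
byte 3: (59 XOR 53) XOR 74 = 0a XOR 74 = 7e
byte 4: (5e XOR a9) XOR 3a = f7 XOR 3a = cd
byte 5: (f1 XOR b9) XOR 78 = 48 XOR 78 = 30
byte 6: (00 XOR 84) XOR 20 = 84 XOR 20 = a4
byte 7: (94 XOR 8d) XOR 42 = 19 XOR 42 = 5b

01101101 01010101 01010010 01111110 11001101 00110000 10100100 01011011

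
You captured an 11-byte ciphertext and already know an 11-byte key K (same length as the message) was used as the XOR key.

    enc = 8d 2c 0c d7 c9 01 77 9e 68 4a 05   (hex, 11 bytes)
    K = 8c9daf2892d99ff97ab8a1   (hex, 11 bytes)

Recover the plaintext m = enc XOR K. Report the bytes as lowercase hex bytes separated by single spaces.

01 b1 a3 ff 5b d8 e8 67 12 f2 a4

8d xor 8c = 01
2c xor 9d = b1
0c xor af = a3
d7 xor 28 = ff
c9 xor 92 = 5b
01 xor d9 = d8
77 xor 9f = e8
9e xor f9 = 67
68 xor 7a = 12
4a xor b8 = f2
05 xor a1 = a4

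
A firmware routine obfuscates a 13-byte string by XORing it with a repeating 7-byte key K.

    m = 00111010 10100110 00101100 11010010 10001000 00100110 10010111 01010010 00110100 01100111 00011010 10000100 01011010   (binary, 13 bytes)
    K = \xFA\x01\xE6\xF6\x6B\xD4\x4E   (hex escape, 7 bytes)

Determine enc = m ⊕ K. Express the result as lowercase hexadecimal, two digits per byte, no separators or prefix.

c0a7ca24e3f2d9a83581ecef8e

The 7-byte key repeats, so the effective keystream is fa 01 e6 f6 6b d4 4e fa 01 e6 f6 6b d4.
byte 0: 00111010 XOR 11111010 = 11000000
byte 1: 10100110 XOR 00000001 = 10100111
byte 2: 00101100 XOR 11100110 = 11001010
byte 3: 11010010 XOR 11110110 = 00100100
byte 4: 10001000 XOR 01101011 = 11100011
byte 5: 00100110 XOR 11010100 = 11110010
byte 6: 10010111 XOR 01001110 = 11011001
byte 7: 01010010 XOR 11111010 = 10101000
byte 8: 00110100 XOR 00000001 = 00110101
byte 9: 01100111 XOR 11100110 = 10000001
byte 10: 00011010 XOR 11110110 = 11101100
byte 11: 10000100 XOR 01101011 = 11101111
byte 12: 01011010 XOR 11010100 = 10001110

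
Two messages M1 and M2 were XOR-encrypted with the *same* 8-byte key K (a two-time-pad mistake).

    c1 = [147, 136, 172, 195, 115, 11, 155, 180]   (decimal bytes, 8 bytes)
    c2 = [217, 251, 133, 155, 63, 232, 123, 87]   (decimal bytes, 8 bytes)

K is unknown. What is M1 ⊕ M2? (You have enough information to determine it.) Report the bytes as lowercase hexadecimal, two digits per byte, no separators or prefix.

4a7329584ce3e0e3

c1 ⊕ c2 = (M1 ⊕ K) ⊕ (M2 ⊕ K) = M1 ⊕ M2 — the shared key cancels under XOR.
byte 0: 147 XOR 217 =  74
byte 1: 136 XOR 251 = 115
byte 2: 172 XOR 133 =  41
byte 3: 195 XOR 155 =  88
byte 4: 115 XOR  63 =  76
byte 5:  11 XOR 232 = 227
byte 6: 155 XOR 123 = 224
byte 7: 180 XOR  87 = 227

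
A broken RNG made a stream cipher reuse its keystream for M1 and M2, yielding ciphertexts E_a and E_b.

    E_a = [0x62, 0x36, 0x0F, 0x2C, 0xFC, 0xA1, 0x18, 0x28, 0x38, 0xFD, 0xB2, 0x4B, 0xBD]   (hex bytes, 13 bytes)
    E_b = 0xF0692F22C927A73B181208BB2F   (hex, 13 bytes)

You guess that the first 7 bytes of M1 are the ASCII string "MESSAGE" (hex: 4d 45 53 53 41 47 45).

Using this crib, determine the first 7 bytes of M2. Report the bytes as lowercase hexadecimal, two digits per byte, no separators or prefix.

First, E_a ⊕ E_b = (M1 ⊕ K) ⊕ (M2 ⊕ K) = M1 ⊕ M2, so the key drops out. Then M2 = (M1 ⊕ M2) ⊕ M1 over the first 7 bytes.
byte 0: (62 XOR f0) XOR 4d = 92 XOR 4d = df
byte 1: (36 XOR 69) XOR 45 = 5f XOR 45 = 1a
byte 2: (0f XOR 2f) XOR 53 = 20 XOR 53 = 73
byte 3: (2c XOR 22) XOR 53 = 0e XOR 53 = 5d
byte 4: (fc XOR c9) XOR 41 = 35 XOR 41 = 74
byte 5: (a1 XOR 27) XOR 47 = 86 XOR 47 = c1
byte 6: (18 XOR a7) XOR 45 = bf XOR 45 = fa

df1a735d74c1fa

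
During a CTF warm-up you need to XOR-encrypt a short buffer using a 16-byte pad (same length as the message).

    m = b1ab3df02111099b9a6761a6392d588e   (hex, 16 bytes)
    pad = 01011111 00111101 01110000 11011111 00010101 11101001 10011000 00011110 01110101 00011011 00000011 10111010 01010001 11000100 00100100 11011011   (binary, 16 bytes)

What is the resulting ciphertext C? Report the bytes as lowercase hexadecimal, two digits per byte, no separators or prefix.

ee964d2f34f89185ef7c621c68e97c55

XOR is its own inverse, so applying the key byte-wise gives the result directly.
byte 0: b1 XOR 5f = ee
byte 1: ab XOR 3d = 96
byte 2: 3d XOR 70 = 4d
byte 3: f0 XOR df = 2f
byte 4: 21 XOR 15 = 34
byte 5: 11 XOR e9 = f8
byte 6: 09 XOR 98 = 91
byte 7: 9b XOR 1e = 85
byte 8: 9a XOR 75 = ef
byte 9: 67 XOR 1b = 7c
byte 10: 61 XOR 03 = 62
byte 11: a6 XOR ba = 1c
byte 12: 39 XOR 51 = 68
byte 13: 2d XOR c4 = e9
byte 14: 58 XOR 24 = 7c
byte 15: 8e XOR db = 55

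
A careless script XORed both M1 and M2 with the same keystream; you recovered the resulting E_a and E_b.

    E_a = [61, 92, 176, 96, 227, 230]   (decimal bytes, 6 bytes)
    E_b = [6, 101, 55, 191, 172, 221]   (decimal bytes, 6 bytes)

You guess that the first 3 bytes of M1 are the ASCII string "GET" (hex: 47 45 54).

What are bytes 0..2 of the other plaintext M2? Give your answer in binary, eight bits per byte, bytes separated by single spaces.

01111100 01111100 11010011

First, E_a ⊕ E_b = (M1 ⊕ K) ⊕ (M2 ⊕ K) = M1 ⊕ M2, so the key drops out. Then M2 = (M1 ⊕ M2) ⊕ M1 over the first 3 bytes.
byte 0: (3d XOR 06) XOR 47 = 3b XOR 47 = 7c
byte 1: (5c XOR 65) XOR 45 = 39 XOR 45 = 7c
byte 2: (b0 XOR 37) XOR 54 = 87 XOR 54 = d3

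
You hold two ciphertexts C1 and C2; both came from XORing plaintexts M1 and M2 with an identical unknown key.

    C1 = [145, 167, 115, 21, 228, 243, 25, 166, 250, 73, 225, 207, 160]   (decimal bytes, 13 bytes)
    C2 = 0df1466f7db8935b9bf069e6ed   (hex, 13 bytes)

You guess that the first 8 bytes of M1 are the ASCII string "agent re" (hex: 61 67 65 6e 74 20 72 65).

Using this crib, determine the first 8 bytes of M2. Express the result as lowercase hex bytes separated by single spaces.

First, C1 ⊕ C2 = (M1 ⊕ K) ⊕ (M2 ⊕ K) = M1 ⊕ M2, so the key drops out. Then M2 = (M1 ⊕ M2) ⊕ M1 over the first 8 bytes.
byte 0: (91 XOR 0d) XOR 61 = 9c XOR 61 = fd
byte 1: (a7 XOR f1) XOR 67 = 56 XOR 67 = 31
byte 2: (73 XOR 46) XOR 65 = 35 XOR 65 = 50
byte 3: (15 XOR 6f) XOR 6e = 7a XOR 6e = 14
byte 4: (e4 XOR 7d) XOR 74 = 99 XOR 74 = ed
byte 5: (f3 XOR b8) XOR 20 = 4b XOR 20 = 6b
byte 6: (19 XOR 93) XOR 72 = 8a XOR 72 = f8
byte 7: (a6 XOR 5b) XOR 65 = fd XOR 65 = 98

fd 31 50 14 ed 6b f8 98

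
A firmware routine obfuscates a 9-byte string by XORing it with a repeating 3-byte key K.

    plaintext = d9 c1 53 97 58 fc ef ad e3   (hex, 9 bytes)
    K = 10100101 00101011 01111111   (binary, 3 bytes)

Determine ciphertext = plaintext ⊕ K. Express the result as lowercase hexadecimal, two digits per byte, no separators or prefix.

7cea2c3273834a869c

The 3-byte key repeats, so the effective keystream is a5 2b 7f a5 2b 7f a5 2b 7f.
byte 0: d9 XOR a5 = 7c
byte 1: c1 XOR 2b = ea
byte 2: 53 XOR 7f = 2c
byte 3: 97 XOR a5 = 32
byte 4: 58 XOR 2b = 73
byte 5: fc XOR 7f = 83
byte 6: ef XOR a5 = 4a
byte 7: ad XOR 2b = 86
byte 8: e3 XOR 7f = 9c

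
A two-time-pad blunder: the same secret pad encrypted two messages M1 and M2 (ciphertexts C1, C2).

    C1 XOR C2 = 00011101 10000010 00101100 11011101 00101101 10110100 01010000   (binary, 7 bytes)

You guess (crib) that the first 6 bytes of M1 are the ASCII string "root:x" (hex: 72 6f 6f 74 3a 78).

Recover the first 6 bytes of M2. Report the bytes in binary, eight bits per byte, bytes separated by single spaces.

Since C1 ⊕ C2 = M1 ⊕ M2, XORing with the guessed M1 bytes yields the corresponding M2 bytes: M2 = (C1 ⊕ C2) ⊕ M1.
1d ^ 72 = 6f
82 ^ 6f = ed
2c ^ 6f = 43
dd ^ 74 = a9
2d ^ 3a = 17
b4 ^ 78 = cc

01101111 11101101 01000011 10101001 00010111 11001100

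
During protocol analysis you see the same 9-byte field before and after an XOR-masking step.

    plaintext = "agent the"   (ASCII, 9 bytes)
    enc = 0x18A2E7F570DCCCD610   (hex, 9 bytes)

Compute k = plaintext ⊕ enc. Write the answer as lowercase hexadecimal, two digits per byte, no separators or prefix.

79c5829b04fcb8be75

Since enc = plaintext ⊕ k, XORing both sides with plaintext gives k = plaintext ⊕ enc.
61 ⊕ 18 = 79
67 ⊕ a2 = c5
65 ⊕ e7 = 82
6e ⊕ f5 = 9b
74 ⊕ 70 = 04
20 ⊕ dc = fc
74 ⊕ cc = b8
68 ⊕ d6 = be
65 ⊕ 10 = 75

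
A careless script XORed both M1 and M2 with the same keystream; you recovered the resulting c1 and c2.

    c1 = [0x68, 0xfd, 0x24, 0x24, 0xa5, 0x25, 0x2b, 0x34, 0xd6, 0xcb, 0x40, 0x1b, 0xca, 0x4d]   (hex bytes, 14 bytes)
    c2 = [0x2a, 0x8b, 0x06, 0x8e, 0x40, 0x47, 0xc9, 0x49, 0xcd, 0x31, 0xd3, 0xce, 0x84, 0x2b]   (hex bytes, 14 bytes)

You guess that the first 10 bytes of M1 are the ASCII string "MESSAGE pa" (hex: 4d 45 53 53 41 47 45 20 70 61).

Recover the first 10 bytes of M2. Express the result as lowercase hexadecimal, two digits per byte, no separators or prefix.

First, c1 ⊕ c2 = (M1 ⊕ K) ⊕ (M2 ⊕ K) = M1 ⊕ M2, so the key drops out. Then M2 = (M1 ⊕ M2) ⊕ M1 over the first 10 bytes.
byte 0: (68 ^ 2a) ^ 4d = 42 ^ 4d = 0f
byte 1: (fd ^ 8b) ^ 45 = 76 ^ 45 = 33
byte 2: (24 ^ 06) ^ 53 = 22 ^ 53 = 71
byte 3: (24 ^ 8e) ^ 53 = aa ^ 53 = f9
byte 4: (a5 ^ 40) ^ 41 = e5 ^ 41 = a4
byte 5: (25 ^ 47) ^ 47 = 62 ^ 47 = 25
byte 6: (2b ^ c9) ^ 45 = e2 ^ 45 = a7
byte 7: (34 ^ 49) ^ 20 = 7d ^ 20 = 5d
byte 8: (d6 ^ cd) ^ 70 = 1b ^ 70 = 6b
byte 9: (cb ^ 31) ^ 61 = fa ^ 61 = 9b

0f3371f9a425a75d6b9b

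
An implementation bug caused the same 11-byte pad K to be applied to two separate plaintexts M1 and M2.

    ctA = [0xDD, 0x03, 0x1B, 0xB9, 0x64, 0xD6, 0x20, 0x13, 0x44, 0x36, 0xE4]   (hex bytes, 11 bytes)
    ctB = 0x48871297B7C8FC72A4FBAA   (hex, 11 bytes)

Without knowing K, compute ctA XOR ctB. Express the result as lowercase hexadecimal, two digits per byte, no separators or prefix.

ctA ⊕ ctB = (M1 ⊕ K) ⊕ (M2 ⊕ K) = M1 ⊕ M2 — the shared key cancels under XOR.
221 xor  72 = 149
  3 xor 135 = 132
 27 xor  18 =   9
185 xor 151 =  46
100 xor 183 = 211
214 xor 200 =  30
 32 xor 252 = 220
 19 xor 114 =  97
 68 xor 164 = 224
 54 xor 251 = 205
228 xor 170 =  78

9584092ed31edc61e0cd4e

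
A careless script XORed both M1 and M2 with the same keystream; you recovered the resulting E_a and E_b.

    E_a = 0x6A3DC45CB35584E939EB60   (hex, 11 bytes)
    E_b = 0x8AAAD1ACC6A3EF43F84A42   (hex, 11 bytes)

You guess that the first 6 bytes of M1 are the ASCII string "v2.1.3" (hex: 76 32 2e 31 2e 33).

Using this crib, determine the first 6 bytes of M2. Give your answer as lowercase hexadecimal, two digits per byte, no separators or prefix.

96a53bc15bc5

First, E_a ⊕ E_b = (M1 ⊕ K) ⊕ (M2 ⊕ K) = M1 ⊕ M2, so the key drops out. Then M2 = (M1 ⊕ M2) ⊕ M1 over the first 6 bytes.
byte 0: (6a ⊕ 8a) ⊕ 76 = e0 ⊕ 76 = 96
byte 1: (3d ⊕ aa) ⊕ 32 = 97 ⊕ 32 = a5
byte 2: (c4 ⊕ d1) ⊕ 2e = 15 ⊕ 2e = 3b
byte 3: (5c ⊕ ac) ⊕ 31 = f0 ⊕ 31 = c1
byte 4: (b3 ⊕ c6) ⊕ 2e = 75 ⊕ 2e = 5b
byte 5: (55 ⊕ a3) ⊕ 33 = f6 ⊕ 33 = c5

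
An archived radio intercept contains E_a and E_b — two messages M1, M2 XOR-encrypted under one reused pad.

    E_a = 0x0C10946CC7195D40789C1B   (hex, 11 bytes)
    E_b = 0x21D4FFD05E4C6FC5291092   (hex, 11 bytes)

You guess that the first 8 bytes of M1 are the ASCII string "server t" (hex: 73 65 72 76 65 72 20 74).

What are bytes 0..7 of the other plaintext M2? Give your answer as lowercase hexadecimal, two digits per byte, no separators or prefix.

5ea119cafc2712f1

First, E_a ⊕ E_b = (M1 ⊕ K) ⊕ (M2 ⊕ K) = M1 ⊕ M2, so the key drops out. Then M2 = (M1 ⊕ M2) ⊕ M1 over the first 8 bytes.
byte 0: (0c xor 21) xor 73 = 2d xor 73 = 5e
byte 1: (10 xor d4) xor 65 = c4 xor 65 = a1
byte 2: (94 xor ff) xor 72 = 6b xor 72 = 19
byte 3: (6c xor d0) xor 76 = bc xor 76 = ca
byte 4: (c7 xor 5e) xor 65 = 99 xor 65 = fc
byte 5: (19 xor 4c) xor 72 = 55 xor 72 = 27
byte 6: (5d xor 6f) xor 20 = 32 xor 20 = 12
byte 7: (40 xor c5) xor 74 = 85 xor 74 = f1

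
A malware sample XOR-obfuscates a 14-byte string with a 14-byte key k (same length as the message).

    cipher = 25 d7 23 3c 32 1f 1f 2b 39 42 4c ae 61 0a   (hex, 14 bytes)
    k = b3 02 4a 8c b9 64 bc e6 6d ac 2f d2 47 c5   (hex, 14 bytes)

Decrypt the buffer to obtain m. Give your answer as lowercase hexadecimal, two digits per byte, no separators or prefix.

96d569b08b7ba3cd54ee637c26cf

25 XOR b3 = 96
d7 XOR 02 = d5
23 XOR 4a = 69
3c XOR 8c = b0
32 XOR b9 = 8b
1f XOR 64 = 7b
1f XOR bc = a3
2b XOR e6 = cd
39 XOR 6d = 54
42 XOR ac = ee
4c XOR 2f = 63
ae XOR d2 = 7c
61 XOR 47 = 26
0a XOR c5 = cf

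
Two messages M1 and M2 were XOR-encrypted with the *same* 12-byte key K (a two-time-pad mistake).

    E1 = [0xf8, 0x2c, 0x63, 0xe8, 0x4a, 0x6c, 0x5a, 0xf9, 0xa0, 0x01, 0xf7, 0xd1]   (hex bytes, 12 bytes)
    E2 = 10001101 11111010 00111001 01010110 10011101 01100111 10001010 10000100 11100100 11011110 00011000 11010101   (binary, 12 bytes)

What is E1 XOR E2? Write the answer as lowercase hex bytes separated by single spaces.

E1 ⊕ E2 = (M1 ⊕ K) ⊕ (M2 ⊕ K) = M1 ⊕ M2 — the shared key cancels under XOR.
11111000 ^ 10001101 = 01110101
00101100 ^ 11111010 = 11010110
01100011 ^ 00111001 = 01011010
11101000 ^ 01010110 = 10111110
01001010 ^ 10011101 = 11010111
01101100 ^ 01100111 = 00001011
01011010 ^ 10001010 = 11010000
11111001 ^ 10000100 = 01111101
10100000 ^ 11100100 = 01000100
00000001 ^ 11011110 = 11011111
11110111 ^ 00011000 = 11101111
11010001 ^ 11010101 = 00000100

75 d6 5a be d7 0b d0 7d 44 df ef 04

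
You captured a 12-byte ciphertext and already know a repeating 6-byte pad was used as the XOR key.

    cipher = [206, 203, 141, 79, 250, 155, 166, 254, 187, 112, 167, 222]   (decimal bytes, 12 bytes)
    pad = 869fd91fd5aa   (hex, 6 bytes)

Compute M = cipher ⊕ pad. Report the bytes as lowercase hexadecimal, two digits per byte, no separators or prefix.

The 6-byte key repeats, so the effective keystream is 86 9f d9 1f d5 aa 86 9f d9 1f d5 aa.
byte 0: ce ^ 86 = 48
byte 1: cb ^ 9f = 54
byte 2: 8d ^ d9 = 54
byte 3: 4f ^ 1f = 50
byte 4: fa ^ d5 = 2f
byte 5: 9b ^ aa = 31
byte 6: a6 ^ 86 = 20
byte 7: fe ^ 9f = 61
byte 8: bb ^ d9 = 62
byte 9: 70 ^ 1f = 6f
byte 10: a7 ^ d5 = 72
byte 11: de ^ aa = 74

485454502f312061626f7274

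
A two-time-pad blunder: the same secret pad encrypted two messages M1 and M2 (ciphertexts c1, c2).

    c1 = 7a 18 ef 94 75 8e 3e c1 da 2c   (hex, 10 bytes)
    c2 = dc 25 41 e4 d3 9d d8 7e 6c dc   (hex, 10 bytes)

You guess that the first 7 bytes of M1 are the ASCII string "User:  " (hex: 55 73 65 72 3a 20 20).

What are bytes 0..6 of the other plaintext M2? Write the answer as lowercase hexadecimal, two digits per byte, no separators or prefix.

First, c1 ⊕ c2 = (M1 ⊕ K) ⊕ (M2 ⊕ K) = M1 ⊕ M2, so the key drops out. Then M2 = (M1 ⊕ M2) ⊕ M1 over the first 7 bytes.
byte 0: (7a ^ dc) ^ 55 = a6 ^ 55 = f3
byte 1: (18 ^ 25) ^ 73 = 3d ^ 73 = 4e
byte 2: (ef ^ 41) ^ 65 = ae ^ 65 = cb
byte 3: (94 ^ e4) ^ 72 = 70 ^ 72 = 02
byte 4: (75 ^ d3) ^ 3a = a6 ^ 3a = 9c
byte 5: (8e ^ 9d) ^ 20 = 13 ^ 20 = 33
byte 6: (3e ^ d8) ^ 20 = e6 ^ 20 = c6

f34ecb029c33c6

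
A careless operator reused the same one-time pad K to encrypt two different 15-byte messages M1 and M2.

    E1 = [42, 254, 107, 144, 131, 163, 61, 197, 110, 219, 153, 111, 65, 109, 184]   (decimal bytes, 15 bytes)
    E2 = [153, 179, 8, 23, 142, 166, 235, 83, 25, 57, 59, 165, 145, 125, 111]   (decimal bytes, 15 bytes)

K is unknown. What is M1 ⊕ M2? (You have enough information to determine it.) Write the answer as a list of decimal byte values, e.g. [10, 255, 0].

[179, 77, 99, 135, 13, 5, 214, 150, 119, 226, 162, 202, 208, 16, 215]

E1 ⊕ E2 = (M1 ⊕ K) ⊕ (M2 ⊕ K) = M1 ⊕ M2 — the shared key cancels under XOR.
00101010 ⊕ 10011001 = 10110011
11111110 ⊕ 10110011 = 01001101
01101011 ⊕ 00001000 = 01100011
10010000 ⊕ 00010111 = 10000111
10000011 ⊕ 10001110 = 00001101
10100011 ⊕ 10100110 = 00000101
00111101 ⊕ 11101011 = 11010110
11000101 ⊕ 01010011 = 10010110
01101110 ⊕ 00011001 = 01110111
11011011 ⊕ 00111001 = 11100010
10011001 ⊕ 00111011 = 10100010
01101111 ⊕ 10100101 = 11001010
01000001 ⊕ 10010001 = 11010000
01101101 ⊕ 01111101 = 00010000
10111000 ⊕ 01101111 = 11010111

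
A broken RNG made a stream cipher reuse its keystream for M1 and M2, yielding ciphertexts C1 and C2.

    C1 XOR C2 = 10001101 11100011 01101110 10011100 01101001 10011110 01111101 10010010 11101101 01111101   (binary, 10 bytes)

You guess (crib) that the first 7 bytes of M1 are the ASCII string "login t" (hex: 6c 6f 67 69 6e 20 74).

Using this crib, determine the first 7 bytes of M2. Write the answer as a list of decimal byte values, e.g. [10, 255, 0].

[225, 140, 9, 245, 7, 190, 9]

Since C1 ⊕ C2 = M1 ⊕ M2, XORing with the guessed M1 bytes yields the corresponding M2 bytes: M2 = (C1 ⊕ C2) ⊕ M1.
byte 0: 8d ⊕ 6c = e1
byte 1: e3 ⊕ 6f = 8c
byte 2: 6e ⊕ 67 = 09
byte 3: 9c ⊕ 69 = f5
byte 4: 69 ⊕ 6e = 07
byte 5: 9e ⊕ 20 = be
byte 6: 7d ⊕ 74 = 09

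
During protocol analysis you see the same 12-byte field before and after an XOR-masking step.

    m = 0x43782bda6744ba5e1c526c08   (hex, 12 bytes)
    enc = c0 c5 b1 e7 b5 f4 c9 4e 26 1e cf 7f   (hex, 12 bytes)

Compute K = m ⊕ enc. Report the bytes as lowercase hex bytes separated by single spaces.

Since enc = m ⊕ K, XORing both sides with m gives K = m ⊕ enc.
43 ^ c0 = 83
78 ^ c5 = bd
2b ^ b1 = 9a
da ^ e7 = 3d
67 ^ b5 = d2
44 ^ f4 = b0
ba ^ c9 = 73
5e ^ 4e = 10
1c ^ 26 = 3a
52 ^ 1e = 4c
6c ^ cf = a3
08 ^ 7f = 77

83 bd 9a 3d d2 b0 73 10 3a 4c a3 77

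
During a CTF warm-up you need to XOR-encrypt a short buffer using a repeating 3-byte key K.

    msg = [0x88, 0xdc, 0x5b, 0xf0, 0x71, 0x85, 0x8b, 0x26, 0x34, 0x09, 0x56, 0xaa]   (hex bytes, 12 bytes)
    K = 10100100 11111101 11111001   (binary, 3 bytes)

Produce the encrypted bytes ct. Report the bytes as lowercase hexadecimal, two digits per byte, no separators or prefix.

The 3-byte key repeats, so the effective keystream is a4 fd f9 a4 fd f9 a4 fd f9 a4 fd f9.
byte 0: 10001000 xor 10100100 = 00101100
byte 1: 11011100 xor 11111101 = 00100001
byte 2: 01011011 xor 11111001 = 10100010
byte 3: 11110000 xor 10100100 = 01010100
byte 4: 01110001 xor 11111101 = 10001100
byte 5: 10000101 xor 11111001 = 01111100
byte 6: 10001011 xor 10100100 = 00101111
byte 7: 00100110 xor 11111101 = 11011011
byte 8: 00110100 xor 11111001 = 11001101
byte 9: 00001001 xor 10100100 = 10101101
byte 10: 01010110 xor 11111101 = 10101011
byte 11: 10101010 xor 11111001 = 01010011

2c21a2548c7c2fdbcdadab53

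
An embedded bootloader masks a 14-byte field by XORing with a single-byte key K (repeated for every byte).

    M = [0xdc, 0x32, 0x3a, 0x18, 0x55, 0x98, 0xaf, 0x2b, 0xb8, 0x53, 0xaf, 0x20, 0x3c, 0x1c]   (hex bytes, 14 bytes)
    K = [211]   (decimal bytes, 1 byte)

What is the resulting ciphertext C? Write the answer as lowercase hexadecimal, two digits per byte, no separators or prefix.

0fe1e9cb864b7cf86b807cf3efcf

The 1-byte key repeats, so the effective keystream is d3 d3 d3 d3 d3 d3 d3 d3 d3 d3 d3 d3 d3 d3.
byte 0: dc ^ d3 = 0f
byte 1: 32 ^ d3 = e1
byte 2: 3a ^ d3 = e9
byte 3: 18 ^ d3 = cb
byte 4: 55 ^ d3 = 86
byte 5: 98 ^ d3 = 4b
byte 6: af ^ d3 = 7c
byte 7: 2b ^ d3 = f8
byte 8: b8 ^ d3 = 6b
byte 9: 53 ^ d3 = 80
byte 10: af ^ d3 = 7c
byte 11: 20 ^ d3 = f3
byte 12: 3c ^ d3 = ef
byte 13: 1c ^ d3 = cf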